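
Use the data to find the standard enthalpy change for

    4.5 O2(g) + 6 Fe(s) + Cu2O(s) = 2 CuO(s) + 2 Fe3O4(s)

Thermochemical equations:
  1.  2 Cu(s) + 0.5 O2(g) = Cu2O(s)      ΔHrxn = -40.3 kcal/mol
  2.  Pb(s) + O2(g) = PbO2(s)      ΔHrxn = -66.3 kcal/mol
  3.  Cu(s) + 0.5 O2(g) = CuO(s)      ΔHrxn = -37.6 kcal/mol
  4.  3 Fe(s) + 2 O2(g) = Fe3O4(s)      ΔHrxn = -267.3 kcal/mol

ΔHrxn = -569.5 kcal/mol

eq. 1 reversed (reverse to put Cu2O(s) on the reactant side): +40.3 kcal/mol
eq. 2: not needed (PbO2(s) appears nowhere else).
eq. 3 × 2 (×2 to match 2 CuO(s) in the target): (2)·(-37.6) = -75.2 kcal/mol
eq. 4 × 2 (scale by 2 for the 2 Fe3O4(s)): (2)·(-267.3) = -534.6 kcal/mol
ΔHrxn = (-1)·(-40.3) + (2)·(-37.6) + (2)·(-267.3) = -569.5 kcal/mol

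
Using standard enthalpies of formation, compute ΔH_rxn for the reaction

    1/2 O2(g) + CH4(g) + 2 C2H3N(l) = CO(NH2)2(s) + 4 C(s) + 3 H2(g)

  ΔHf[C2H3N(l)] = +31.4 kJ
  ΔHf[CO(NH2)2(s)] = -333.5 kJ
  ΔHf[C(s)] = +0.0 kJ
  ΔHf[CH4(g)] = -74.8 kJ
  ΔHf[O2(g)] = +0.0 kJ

Products: 1·(-333.5) + 4·(+0.0) + 3·(+0.0) = -333.5
Reactants: 1/2·(+0.0) + 1·(-74.8) + 2·(+31.4) = -12.0
ΔH_rxn = (-333.5) − (-12.0) = -321.5 kJ

ΔH_rxn = -321.5 kJ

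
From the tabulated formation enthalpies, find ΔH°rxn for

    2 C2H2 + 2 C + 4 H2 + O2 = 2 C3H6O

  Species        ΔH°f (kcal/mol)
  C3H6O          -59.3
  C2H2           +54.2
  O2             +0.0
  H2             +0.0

ΔH°rxn = -227.0 kcal/mol

Products: 2·(-59.3) = -118.6
Reactants: 2·(+54.2) + 2·(+0.0) + 4·(+0.0) + 1·(+0.0) = +108.4
ΔH°rxn = (-118.6) − (+108.4) = -227.0 kcal/mol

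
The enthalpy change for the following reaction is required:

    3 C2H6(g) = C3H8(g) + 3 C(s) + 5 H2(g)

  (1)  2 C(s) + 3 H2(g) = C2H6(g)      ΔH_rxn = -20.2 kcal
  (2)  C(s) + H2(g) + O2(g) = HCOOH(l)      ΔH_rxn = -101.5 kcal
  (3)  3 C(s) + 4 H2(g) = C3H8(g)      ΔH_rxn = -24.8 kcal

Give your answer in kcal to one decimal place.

(1) reversed and × 3 (reverse to put C2H6(g) on the reactant side; ×3 to match 3 C2H6(g) in the target): (-3)·(-20.2) = +60.6 kcal
(2): not needed (HCOOH(l) appears nowhere else).
(3) as written (C3H8(g) already on the product side): -24.8 kcal
Summing the manipulated equations, ΔH_rxn = (+60.6) + (-24.8) = 35.8 kcal

ΔH_rxn = 35.8 kcal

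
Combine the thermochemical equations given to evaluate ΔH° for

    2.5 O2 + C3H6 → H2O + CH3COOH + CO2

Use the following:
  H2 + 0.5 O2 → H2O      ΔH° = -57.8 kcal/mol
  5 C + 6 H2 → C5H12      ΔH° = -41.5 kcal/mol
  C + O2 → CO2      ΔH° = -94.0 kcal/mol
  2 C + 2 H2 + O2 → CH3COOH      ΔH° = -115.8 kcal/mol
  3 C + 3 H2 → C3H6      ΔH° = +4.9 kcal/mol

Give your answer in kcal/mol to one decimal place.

ΔH° = -272.5 kcal/mol

equation 1 as written: -57.8 kcal/mol
equation 2: not needed.
equation 3 as written: -94.0 kcal/mol
equation 4 as written: -115.8 kcal/mol
equation 5 reversed: -4.9 kcal/mol
Since enthalpy is a state function, ΔH° = (-57.8) + (-94.0) + (-115.8) + (-4.9) = -272.5 kcal/mol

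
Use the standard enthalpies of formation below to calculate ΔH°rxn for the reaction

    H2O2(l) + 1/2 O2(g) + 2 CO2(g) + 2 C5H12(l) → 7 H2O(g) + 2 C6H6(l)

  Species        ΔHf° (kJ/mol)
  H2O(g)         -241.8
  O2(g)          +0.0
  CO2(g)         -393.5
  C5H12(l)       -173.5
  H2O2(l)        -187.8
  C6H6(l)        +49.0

Products: 7·(-241.8) + 2·(+49.0) = -1594.6
Reactants: 1·(-187.8) + 1/2·(+0.0) + 2·(-393.5) + 2·(-173.5) = -1321.8
ΔH°rxn = (-1594.6) − (-1321.8) = -272.8 kJ/mol

ΔH°rxn = -272.8 kJ/mol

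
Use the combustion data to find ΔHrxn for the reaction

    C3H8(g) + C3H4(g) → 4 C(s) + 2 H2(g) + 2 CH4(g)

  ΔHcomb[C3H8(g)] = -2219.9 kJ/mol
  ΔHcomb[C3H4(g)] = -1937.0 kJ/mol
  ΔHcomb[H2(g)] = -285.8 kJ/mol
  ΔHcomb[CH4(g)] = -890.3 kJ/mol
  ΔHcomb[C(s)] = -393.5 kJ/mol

With combustion enthalpies, reactants minus products:
= [1·(-2219.9) + 1·(-1937.0)] − [4·(-393.5) + 2·(-285.8) + 2·(-890.3)]
= -230.7 kJ/mol

ΔHrxn = -230.7 kJ/mol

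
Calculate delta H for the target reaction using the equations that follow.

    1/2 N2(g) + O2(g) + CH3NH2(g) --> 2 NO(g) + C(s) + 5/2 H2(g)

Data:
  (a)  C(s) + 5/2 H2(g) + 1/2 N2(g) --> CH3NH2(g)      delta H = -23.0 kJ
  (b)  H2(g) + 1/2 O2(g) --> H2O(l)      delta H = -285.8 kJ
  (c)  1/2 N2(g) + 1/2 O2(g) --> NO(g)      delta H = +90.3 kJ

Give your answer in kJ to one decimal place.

(a) reversed: +23.0 kJ
(b): not needed.
(c) × 2: (2)·(+90.3) = +180.6 kJ
delta H = (+23.0) + (+180.6) = 203.6 kJ

delta H = 203.6 kJ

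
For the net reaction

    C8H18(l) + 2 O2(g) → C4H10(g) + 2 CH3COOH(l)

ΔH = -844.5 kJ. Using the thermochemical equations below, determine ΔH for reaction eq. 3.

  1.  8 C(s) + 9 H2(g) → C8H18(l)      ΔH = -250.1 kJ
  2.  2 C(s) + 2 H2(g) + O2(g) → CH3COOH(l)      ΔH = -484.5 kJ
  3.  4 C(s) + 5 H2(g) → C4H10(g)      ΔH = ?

ΔH = -125.6 kJ

eq. 1 reversed (C8H18(l) must end up as a reactant): +250.1 kJ
eq. 2 × 2 (scale by 2 for the 2 CH3COOH(l)): (2)·(-484.5) = -969.0 kJ
eq. 3 as written (C4H10(g) already on the product side): contributes x
-844.5 = (+250.1) + (-969.0) + x
x = (-844.5 − (-718.9)) / (1) = -125.6 kJ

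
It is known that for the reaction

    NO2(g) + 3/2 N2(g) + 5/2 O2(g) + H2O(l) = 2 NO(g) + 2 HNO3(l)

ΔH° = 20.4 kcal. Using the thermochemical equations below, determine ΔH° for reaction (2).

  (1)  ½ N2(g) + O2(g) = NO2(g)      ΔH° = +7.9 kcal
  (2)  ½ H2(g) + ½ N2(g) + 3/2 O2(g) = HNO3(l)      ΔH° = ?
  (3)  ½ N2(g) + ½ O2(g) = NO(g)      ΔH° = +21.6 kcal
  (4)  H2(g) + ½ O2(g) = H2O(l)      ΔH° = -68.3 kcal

ΔH° = -41.6 kcal

(1) reversed: -7.9 kcal
(2) × 2: contributes 2·x
(3) × 2: (2)·(+21.6) = +43.2 kcal
(4) reversed: +68.3 kcal
+20.4 = (-7.9) + (+43.2) + (+68.3) + 2·x
x = (+20.4 − (+103.6)) / (2) = -41.6 kcal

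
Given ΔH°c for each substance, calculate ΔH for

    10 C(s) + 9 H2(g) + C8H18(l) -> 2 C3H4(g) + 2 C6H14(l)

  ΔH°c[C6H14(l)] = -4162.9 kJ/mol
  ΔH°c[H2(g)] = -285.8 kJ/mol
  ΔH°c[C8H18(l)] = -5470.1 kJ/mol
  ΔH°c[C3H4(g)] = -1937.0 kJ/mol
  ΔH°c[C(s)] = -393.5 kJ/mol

ΔH = 222.5 kJ/mol

Using ΔH = Σ nΔHc°(reactants) − Σ nΔHc°(products):
= [10·(-393.5) + 9·(-285.8) + 1·(-5470.1)] − [2·(-1937.0) + 2·(-4162.9)]
= 222.5 kJ/mol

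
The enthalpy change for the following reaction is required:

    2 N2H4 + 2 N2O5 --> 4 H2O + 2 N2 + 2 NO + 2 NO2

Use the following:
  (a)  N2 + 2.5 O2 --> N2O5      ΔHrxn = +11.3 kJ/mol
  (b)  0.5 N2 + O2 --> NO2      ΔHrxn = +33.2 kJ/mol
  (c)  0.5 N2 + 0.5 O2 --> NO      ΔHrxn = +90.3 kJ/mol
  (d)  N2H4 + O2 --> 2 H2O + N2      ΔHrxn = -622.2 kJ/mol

ΔHrxn = -1020.0 kJ/mol

(a) reversed and × 2: (-2)·(+11.3) = -22.6 kJ/mol
(b) × 2: (2)·(+33.2) = +66.4 kJ/mol
(c) × 2: (2)·(+90.3) = +180.6 kJ/mol
(d) × 2: (2)·(-622.2) = -1244.4 kJ/mol
ΔHrxn = (-22.6) + (+66.4) + (+180.6) + (-1244.4) = -1020.0 kJ/mol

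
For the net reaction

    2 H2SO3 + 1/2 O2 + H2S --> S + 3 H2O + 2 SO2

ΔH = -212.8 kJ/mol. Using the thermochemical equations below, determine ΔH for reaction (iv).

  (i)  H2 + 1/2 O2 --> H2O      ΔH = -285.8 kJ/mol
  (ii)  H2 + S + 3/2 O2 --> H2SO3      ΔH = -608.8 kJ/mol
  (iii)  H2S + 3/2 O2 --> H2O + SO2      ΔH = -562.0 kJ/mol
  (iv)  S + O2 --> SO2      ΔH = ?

ΔH = -296.8 kJ/mol

(i) × 2: (2)·(-285.8) = -571.6 kJ/mol
(ii) reversed and × 2: (-2)·(-608.8) = +1217.6 kJ/mol
(iii) as written: -562.0 kJ/mol
(iv) as written: contributes x
-212.8 = (-571.6) + (+1217.6) + (-562.0) + x
x = (-212.8 − (+84.0)) / (1) = -296.8 kJ/mol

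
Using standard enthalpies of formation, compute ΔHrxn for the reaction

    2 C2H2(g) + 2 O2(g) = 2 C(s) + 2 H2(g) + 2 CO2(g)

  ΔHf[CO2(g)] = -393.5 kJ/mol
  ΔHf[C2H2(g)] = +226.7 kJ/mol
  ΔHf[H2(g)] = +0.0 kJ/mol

Products: 2·(+0.0) + 2·(+0.0) + 2·(-393.5) = -787.0
Reactants: 2·(+226.7) + 2·(+0.0) = +453.4
ΔHrxn = (-787.0) − (+453.4) = -1240.4 kJ/mol

ΔHrxn = -1240.4 kJ/mol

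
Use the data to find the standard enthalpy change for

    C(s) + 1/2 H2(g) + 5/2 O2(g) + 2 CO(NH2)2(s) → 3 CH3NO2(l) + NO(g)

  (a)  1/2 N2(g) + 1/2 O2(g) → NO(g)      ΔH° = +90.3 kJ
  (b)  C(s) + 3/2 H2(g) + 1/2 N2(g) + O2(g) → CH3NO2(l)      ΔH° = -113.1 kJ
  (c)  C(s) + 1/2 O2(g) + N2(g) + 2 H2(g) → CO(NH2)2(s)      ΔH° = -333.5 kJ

(a) as written (NO(g) already on the product side): +90.3 kJ
(b) × 3 (×3 to match 3 CH3NO2(l) in the target): (3)·(-113.1) = -339.3 kJ
(c) reversed and × 2 (reverse to put CO(NH2)2(s) on the reactant side; scale by 2 for the 2 CO(NH2)2(s)): (-2)·(-333.5) = +667.0 kJ
ΔH° = (+90.3) + (-339.3) + (+667.0) = 418.0 kJ

ΔH° = 418.0 kJ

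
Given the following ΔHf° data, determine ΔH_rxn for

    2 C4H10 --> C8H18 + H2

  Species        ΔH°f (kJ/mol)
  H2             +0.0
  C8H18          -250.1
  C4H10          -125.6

ΔH°rxn = Σ nΔHf°(products) − Σ nΔHf°(reactants).
Products: 1·(-250.1) + 1·(+0.0) = -250.1
Reactants: 2·(-125.6) = -251.2
ΔH_rxn = (-250.1) − (-251.2) = 1.1 kJ/mol

ΔH_rxn = 1.1 kJ/mol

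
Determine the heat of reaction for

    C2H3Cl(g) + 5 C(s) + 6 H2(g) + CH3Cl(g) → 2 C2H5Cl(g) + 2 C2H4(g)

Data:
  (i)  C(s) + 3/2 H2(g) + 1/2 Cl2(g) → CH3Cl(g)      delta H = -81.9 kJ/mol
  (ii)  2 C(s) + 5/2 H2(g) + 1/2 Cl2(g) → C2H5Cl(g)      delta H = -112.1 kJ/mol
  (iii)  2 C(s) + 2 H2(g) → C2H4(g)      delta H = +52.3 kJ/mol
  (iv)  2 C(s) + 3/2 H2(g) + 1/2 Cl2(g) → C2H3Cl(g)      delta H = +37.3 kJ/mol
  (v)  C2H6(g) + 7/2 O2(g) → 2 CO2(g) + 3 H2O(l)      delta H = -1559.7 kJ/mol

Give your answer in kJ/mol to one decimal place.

delta H = -75.0 kJ/mol

(i) reversed (reverse to put CH3Cl(g) on the reactant side): +81.9 kJ/mol
(ii) × 2 (×2 to match 2 C2H5Cl(g) in the target): (2)·(-112.1) = -224.2 kJ/mol
(iii) × 2 (scale by 2 for the 2 C2H4(g)): (2)·(+52.3) = +104.6 kJ/mol
(iv) reversed (reverse to put C2H3Cl(g) on the reactant side): -37.3 kJ/mol
(v): not needed (C2H6(g) appears nowhere else).
Since enthalpy is a state function, delta H = (-1)·(-81.9) + (2)·(-112.1) + (2)·(+52.3) + (-1)·(+37.3) = -75.0 kJ/mol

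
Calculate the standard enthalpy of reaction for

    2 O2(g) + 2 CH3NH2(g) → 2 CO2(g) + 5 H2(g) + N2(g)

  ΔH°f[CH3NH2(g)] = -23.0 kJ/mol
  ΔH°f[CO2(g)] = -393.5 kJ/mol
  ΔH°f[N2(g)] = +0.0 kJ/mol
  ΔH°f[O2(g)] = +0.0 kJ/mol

Products: 2·(-393.5) + 5·(+0.0) + 1·(+0.0) = -787.0
Reactants: 2·(+0.0) + 2·(-23.0) = -46.0
ΔHrxn = (-787.0) − (-46.0) = -741.0 kJ/mol

ΔHrxn = -741.0 kJ/mol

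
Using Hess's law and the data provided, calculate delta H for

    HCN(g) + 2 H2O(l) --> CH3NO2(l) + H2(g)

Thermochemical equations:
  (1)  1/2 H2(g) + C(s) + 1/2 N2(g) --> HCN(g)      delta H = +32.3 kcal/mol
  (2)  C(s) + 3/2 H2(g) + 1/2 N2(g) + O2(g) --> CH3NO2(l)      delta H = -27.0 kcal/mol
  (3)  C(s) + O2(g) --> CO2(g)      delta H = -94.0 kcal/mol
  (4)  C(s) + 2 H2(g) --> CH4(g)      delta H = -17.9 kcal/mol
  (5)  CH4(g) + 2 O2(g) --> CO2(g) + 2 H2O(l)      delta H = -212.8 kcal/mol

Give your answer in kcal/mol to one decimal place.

delta H = 77.4 kcal/mol

(1) reversed (HCN(g) must end up as a reactant): -32.3 kcal/mol
(2) as written (CH3NO2(l) already on the product side): -27.0 kcal/mol
(3) as written: -94.0 kcal/mol
(4) reversed: +17.9 kcal/mol
(5) reversed (H2O(l) must end up as a reactant): +212.8 kcal/mol
delta H = (-32.3) + (-27.0) + (-94.0) + (+17.9) + (+212.8) = 77.4 kcal/mol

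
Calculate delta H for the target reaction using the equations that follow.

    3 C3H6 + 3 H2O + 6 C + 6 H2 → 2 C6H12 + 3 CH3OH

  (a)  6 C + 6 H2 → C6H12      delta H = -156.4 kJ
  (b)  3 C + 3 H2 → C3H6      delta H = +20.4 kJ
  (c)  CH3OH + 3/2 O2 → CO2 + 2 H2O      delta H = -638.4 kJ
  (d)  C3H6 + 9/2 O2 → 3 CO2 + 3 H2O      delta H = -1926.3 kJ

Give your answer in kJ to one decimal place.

(a) × 2: (2)·(-156.4) = -312.8 kJ
(b) reversed and × 2: (-2)·(+20.4) = -40.8 kJ
(c) reversed and × 3: (-3)·(-638.4) = +1915.2 kJ
(d) as written: -1926.3 kJ
delta H = (2)·(-156.4) + (-2)·(+20.4) + (-3)·(-638.4) + (1)·(-1926.3) = -364.7 kJ

delta H = -364.7 kJ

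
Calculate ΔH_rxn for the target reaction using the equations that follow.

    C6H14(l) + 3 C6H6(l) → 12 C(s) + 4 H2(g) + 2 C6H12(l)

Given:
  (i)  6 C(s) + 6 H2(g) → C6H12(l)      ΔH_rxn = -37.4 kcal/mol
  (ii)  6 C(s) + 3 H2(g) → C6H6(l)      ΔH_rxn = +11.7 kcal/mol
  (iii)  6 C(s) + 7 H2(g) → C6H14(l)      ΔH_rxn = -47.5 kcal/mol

ΔH_rxn = -62.4 kcal/mol

(i) × 2: (2)·(-37.4) = -74.8 kcal/mol
(ii) reversed and × 3: (-3)·(+11.7) = -35.1 kcal/mol
(iii) reversed: +47.5 kcal/mol
ΔH_rxn = (2)·(-37.4) + (-3)·(+11.7) + (-1)·(-47.5) = -62.4 kcal/mol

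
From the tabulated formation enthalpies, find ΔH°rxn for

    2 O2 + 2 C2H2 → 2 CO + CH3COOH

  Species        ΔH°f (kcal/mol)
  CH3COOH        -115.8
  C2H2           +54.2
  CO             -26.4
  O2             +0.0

ΔH°rxn = -277.0 kcal/mol

ΔH°rxn = Σ nΔHf°(products) − Σ nΔHf°(reactants).
Products: 2·(-26.4) + 1·(-115.8) = -168.6
Reactants: 2·(+0.0) + 2·(+54.2) = +108.4
ΔH°rxn = (-168.6) − (+108.4) = -277.0 kcal/mol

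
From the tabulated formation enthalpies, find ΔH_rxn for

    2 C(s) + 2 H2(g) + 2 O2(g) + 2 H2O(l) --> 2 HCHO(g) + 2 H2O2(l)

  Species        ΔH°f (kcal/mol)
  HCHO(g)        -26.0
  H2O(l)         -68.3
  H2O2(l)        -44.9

ΔH°rxn = Σ nΔHf°(products) − Σ nΔHf°(reactants).
Products: 2·(-26.0) + 2·(-44.9) = -141.8
Reactants: 2·(+0.0) + 2·(+0.0) + 2·(+0.0) + 2·(-68.3) = -136.6
ΔH_rxn = (-141.8) − (-136.6) = -5.2 kcal/mol

ΔH_rxn = -5.2 kcal/mol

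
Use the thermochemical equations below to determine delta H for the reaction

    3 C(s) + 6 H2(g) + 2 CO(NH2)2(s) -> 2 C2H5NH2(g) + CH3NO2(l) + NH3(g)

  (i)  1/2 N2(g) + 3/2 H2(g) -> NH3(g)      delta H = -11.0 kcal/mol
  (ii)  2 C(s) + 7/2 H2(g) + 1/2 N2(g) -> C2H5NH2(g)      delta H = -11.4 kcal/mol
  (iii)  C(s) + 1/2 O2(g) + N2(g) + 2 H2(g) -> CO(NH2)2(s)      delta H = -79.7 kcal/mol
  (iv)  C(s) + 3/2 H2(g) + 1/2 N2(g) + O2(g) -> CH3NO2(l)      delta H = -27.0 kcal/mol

delta H = 98.6 kcal/mol

(i) as written (NH3(g) already on the product side): -11.0 kcal/mol
(ii) × 2 (×2 to match 2 C2H5NH2(g) in the target): (2)·(-11.4) = -22.8 kcal/mol
(iii) reversed and × 2 (CO(NH2)2(s) must end up as a reactant; ×2 to match 2 CO(NH2)2(s) in the target): (-2)·(-79.7) = +159.4 kcal/mol
(iv) as written (CH3NO2(l) already on the product side): -27.0 kcal/mol
Combining the equations, delta H = (1)·(-11.0) + (2)·(-11.4) + (-2)·(-79.7) + (1)·(-27.0) = 98.6 kcal/mol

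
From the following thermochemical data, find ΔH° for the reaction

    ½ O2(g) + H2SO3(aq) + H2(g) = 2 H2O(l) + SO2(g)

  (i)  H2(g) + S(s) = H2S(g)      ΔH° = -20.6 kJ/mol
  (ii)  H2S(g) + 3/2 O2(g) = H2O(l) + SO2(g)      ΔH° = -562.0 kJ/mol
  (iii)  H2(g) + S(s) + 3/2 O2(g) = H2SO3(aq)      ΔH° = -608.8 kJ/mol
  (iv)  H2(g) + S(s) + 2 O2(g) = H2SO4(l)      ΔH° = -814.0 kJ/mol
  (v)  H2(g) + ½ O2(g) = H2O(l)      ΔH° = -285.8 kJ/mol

(i) as written: -20.6 kJ/mol
(ii) as written: -562.0 kJ/mol
(iii) reversed: +608.8 kJ/mol
(iv): not needed.
(v) as written: -285.8 kJ/mol
ΔH° = (1)·(-20.6) + (1)·(-562.0) + (-1)·(-608.8) + (1)·(-285.8) = -259.6 kJ/mol

ΔH° = -259.6 kJ/mol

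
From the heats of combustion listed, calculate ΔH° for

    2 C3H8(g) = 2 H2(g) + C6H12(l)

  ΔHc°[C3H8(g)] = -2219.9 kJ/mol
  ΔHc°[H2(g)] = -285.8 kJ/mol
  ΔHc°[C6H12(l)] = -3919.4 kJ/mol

ΔH° = 51.2 kJ/mol

With combustion enthalpies, reactants minus products:
= [2·(-2219.9)] − [2·(-285.8) + 1·(-3919.4)]
= 51.2 kJ/mol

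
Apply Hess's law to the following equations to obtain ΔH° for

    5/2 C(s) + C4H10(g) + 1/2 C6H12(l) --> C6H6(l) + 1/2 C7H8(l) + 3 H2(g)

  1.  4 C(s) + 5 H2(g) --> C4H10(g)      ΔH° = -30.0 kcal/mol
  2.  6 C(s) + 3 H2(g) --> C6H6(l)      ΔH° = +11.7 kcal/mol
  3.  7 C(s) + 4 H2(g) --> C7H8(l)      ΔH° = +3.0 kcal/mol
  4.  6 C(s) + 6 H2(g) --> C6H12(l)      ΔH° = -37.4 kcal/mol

ΔH° = 61.9 kcal/mol

eq. 1 reversed (C4H10(g) must end up as a reactant): +30.0 kcal/mol
eq. 2 as written (C6H6(l) already on the product side): +11.7 kcal/mol
eq. 3 × 1/2 (×1/2 to match 1/2 C7H8(l) in the target): (1/2)·(+3.0) = +1.5 kcal/mol
eq. 4 reversed and × 1/2 (C6H12(l) must end up as a reactant; ×1/2 to match 1/2 C6H12(l) in the target): (-1/2)·(-37.4) = +18.7 kcal/mol
Summing the manipulated equations, ΔH° = (-1)·(-30.0) + (1)·(+11.7) + (1/2)·(+3.0) + (-1/2)·(-37.4) = 61.9 kcal/mol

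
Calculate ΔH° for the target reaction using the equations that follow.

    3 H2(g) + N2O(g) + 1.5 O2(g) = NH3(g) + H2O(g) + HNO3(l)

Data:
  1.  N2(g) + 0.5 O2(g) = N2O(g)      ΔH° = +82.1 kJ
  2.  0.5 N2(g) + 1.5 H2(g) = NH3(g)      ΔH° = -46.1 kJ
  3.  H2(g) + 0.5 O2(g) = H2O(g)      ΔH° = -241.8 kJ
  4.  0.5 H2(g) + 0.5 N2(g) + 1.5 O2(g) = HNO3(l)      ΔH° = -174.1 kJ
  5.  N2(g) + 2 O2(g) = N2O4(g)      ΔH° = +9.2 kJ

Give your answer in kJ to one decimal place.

ΔH° = -544.1 kJ

eq. 1 reversed: -82.1 kJ
eq. 2 as written: -46.1 kJ
eq. 3 as written: -241.8 kJ
eq. 4 as written: -174.1 kJ
eq. 5: not needed.
Combining the equations, ΔH° = (-1)·(+82.1) + (1)·(-46.1) + (1)·(-241.8) + (1)·(-174.1) = -544.1 kJ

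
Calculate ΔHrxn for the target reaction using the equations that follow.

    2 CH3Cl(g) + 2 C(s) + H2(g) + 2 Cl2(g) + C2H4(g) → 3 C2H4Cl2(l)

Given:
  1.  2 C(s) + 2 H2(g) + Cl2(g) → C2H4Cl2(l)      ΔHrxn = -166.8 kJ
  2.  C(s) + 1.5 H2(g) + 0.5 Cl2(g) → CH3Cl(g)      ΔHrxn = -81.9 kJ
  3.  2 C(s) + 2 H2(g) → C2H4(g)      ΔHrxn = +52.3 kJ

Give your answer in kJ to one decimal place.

eq. 1 × 3 (scale by 3 for the 3 C2H4Cl2(l)): (3)·(-166.8) = -500.4 kJ
eq. 2 reversed and × 2 (reverse to put CH3Cl(g) on the reactant side; scale by 2 for the 2 CH3Cl(g)): (-2)·(-81.9) = +163.8 kJ
eq. 3 reversed (C2H4(g) must end up as a reactant): -52.3 kJ
ΔHrxn = (-500.4) + (+163.8) + (-52.3) = -388.9 kJ

ΔHrxn = -388.9 kJ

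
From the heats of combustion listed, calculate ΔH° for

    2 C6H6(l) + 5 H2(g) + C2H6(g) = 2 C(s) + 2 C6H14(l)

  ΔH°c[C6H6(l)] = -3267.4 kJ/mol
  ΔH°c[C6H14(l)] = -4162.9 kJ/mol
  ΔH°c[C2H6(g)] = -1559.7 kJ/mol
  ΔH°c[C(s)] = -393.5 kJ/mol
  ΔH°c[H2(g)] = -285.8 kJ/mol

Using ΔH = Σ nΔHc°(reactants) − Σ nΔHc°(products):
= [2·(-3267.4) + 5·(-285.8) + 1·(-1559.7)] − [2·(-393.5) + 2·(-4162.9)]
= -410.7 kJ/mol

ΔH° = -410.7 kJ/mol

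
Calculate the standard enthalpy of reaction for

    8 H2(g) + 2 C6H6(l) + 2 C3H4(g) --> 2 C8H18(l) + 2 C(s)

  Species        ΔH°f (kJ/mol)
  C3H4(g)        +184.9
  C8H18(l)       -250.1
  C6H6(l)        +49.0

ΔH°rxn = -968.0 kJ/mol

Products: 2·(-250.1) + 2·(+0.0) = -500.2
Reactants: 8·(+0.0) + 2·(+49.0) + 2·(+184.9) = +467.8
ΔH°rxn = (-500.2) − (+467.8) = -968.0 kJ/mol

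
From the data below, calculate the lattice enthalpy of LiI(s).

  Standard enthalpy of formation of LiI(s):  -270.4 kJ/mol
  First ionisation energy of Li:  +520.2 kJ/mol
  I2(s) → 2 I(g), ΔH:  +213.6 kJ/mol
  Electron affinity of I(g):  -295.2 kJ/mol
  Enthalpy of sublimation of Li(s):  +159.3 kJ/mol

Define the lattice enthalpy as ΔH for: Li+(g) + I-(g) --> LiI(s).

ΔHf° = 1·ΔHsub + 1·(ΣIE) + 1/2·D(I2) + 1·EA + U
-270.4 = 1·(+159.3) + 1·(+520.2) + 1/2·(+213.6) + 1·(-295.2) + U
U = -270.4 − (+491.1) = -761.5 kJ/mol

U = -761.5 kJ/mol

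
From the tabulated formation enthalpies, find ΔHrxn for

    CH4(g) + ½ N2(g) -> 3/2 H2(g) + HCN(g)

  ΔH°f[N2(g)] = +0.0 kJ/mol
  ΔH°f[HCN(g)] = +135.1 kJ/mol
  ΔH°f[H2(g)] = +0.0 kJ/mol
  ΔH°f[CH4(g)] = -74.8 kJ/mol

Products: 3/2·(+0.0) + 1·(+135.1) = +135.1
Reactants: 1·(-74.8) + 1/2·(+0.0) = -74.8
ΔHrxn = (+135.1) − (-74.8) = 209.9 kJ/mol

ΔHrxn = 209.9 kJ/mol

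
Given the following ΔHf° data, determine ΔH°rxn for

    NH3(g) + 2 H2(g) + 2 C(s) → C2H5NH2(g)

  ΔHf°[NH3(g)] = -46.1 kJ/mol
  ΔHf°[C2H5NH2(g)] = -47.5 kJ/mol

ΔH°rxn = -1.4 kJ/mol

Products: 1·(-47.5) = -47.5
Reactants: 1·(-46.1) + 2·(+0.0) + 2·(+0.0) = -46.1
ΔH°rxn = (-47.5) − (-46.1) = -1.4 kJ/mol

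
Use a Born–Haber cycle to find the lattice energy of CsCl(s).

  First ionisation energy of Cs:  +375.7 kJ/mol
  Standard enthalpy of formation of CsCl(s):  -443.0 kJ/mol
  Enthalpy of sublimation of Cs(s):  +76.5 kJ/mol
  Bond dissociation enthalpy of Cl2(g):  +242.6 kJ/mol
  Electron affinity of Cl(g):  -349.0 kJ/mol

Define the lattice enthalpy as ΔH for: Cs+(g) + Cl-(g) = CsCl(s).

U = -667.5 kJ/mol

ΔHf° = 1·ΔHsub + 1·(ΣIE) + 1/2·D(Cl2) + 1·EA + U
-443.0 = 1·(+76.5) + 1·(+375.7) + 1/2·(+242.6) + 1·(-349.0) + U
U = -443.0 − (+224.5) = -667.5 kJ/mol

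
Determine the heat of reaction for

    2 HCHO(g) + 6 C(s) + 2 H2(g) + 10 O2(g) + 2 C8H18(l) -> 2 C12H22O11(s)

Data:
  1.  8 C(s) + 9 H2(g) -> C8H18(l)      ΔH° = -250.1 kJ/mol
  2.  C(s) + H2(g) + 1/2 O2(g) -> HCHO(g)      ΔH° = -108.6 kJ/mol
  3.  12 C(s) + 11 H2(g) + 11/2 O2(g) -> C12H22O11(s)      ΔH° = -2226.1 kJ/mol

eq. 1 reversed and × 2: (-2)·(-250.1) = +500.2 kJ/mol
eq. 2 reversed and × 2: (-2)·(-108.6) = +217.2 kJ/mol
eq. 3 × 2: (2)·(-2226.1) = -4452.2 kJ/mol
Combining the equations, ΔH° = (-2)·(-250.1) + (-2)·(-108.6) + (2)·(-2226.1) = -3734.8 kJ/mol

ΔH° = -3734.8 kJ/mol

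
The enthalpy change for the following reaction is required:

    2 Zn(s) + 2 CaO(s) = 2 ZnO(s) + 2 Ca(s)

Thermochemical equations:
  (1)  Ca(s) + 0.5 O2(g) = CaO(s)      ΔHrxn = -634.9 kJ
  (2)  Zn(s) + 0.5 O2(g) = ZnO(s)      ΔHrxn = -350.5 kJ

ΔHrxn = 568.8 kJ

(1) reversed and × 2: (-2)·(-634.9) = +1269.8 kJ
(2) × 2: (2)·(-350.5) = -701.0 kJ
ΔHrxn = (+1269.8) + (-701.0) = 568.8 kJ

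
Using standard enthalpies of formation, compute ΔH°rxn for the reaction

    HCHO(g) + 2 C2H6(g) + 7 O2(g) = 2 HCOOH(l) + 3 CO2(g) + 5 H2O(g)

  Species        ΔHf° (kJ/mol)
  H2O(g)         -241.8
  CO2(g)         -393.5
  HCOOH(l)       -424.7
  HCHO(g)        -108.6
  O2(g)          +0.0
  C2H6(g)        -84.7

ΔH°rxn = -2960.9 kJ/mol

ΔH°rxn = Σ nΔHf°(products) − Σ nΔHf°(reactants).
Products: 2·(-424.7) + 3·(-393.5) + 5·(-241.8) = -3238.9
Reactants: 1·(-108.6) + 2·(-84.7) + 7·(+0.0) = -278.0
ΔH°rxn = (-3238.9) − (-278.0) = -2960.9 kJ/mol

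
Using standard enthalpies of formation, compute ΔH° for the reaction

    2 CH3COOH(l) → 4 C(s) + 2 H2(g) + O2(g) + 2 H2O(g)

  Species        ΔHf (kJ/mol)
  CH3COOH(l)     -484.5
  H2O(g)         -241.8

ΔH° = 485.4 kJ/mol

Products: 4·(+0.0) + 2·(+0.0) + 1·(+0.0) + 2·(-241.8) = -483.6
Reactants: 2·(-484.5) = -969.0
ΔH° = (-483.6) − (-969.0) = 485.4 kJ/mol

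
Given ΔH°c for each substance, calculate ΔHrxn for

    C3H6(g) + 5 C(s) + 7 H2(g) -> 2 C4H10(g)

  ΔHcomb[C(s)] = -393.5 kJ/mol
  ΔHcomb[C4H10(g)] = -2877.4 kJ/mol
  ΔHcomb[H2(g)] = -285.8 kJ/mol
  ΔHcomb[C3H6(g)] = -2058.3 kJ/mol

Using ΔH = Σ nΔHc°(reactants) − Σ nΔHc°(products):
= [1·(-2058.3) + 5·(-393.5) + 7·(-285.8)] − [2·(-2877.4)]
= -271.6 kJ/mol

ΔHrxn = -271.6 kJ/mol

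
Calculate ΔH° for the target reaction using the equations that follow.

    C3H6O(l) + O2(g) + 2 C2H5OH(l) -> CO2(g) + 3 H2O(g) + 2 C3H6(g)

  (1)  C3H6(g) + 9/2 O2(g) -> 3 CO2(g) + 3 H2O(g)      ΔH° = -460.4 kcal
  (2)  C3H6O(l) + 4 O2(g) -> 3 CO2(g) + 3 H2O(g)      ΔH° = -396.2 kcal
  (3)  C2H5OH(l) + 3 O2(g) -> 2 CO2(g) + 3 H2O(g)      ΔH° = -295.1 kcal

ΔH° = -65.6 kcal

(1) reversed and × 2: (-2)·(-460.4) = +920.8 kcal
(2) as written: -396.2 kcal
(3) × 2: (2)·(-295.1) = -590.2 kcal
By Hess's law, ΔH° = (+920.8) + (-396.2) + (-590.2) = -65.6 kcal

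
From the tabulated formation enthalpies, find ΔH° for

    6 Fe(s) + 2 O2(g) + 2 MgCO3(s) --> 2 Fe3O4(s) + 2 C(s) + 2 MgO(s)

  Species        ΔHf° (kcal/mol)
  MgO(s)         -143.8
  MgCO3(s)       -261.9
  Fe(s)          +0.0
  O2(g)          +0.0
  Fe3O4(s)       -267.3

Products: 2·(-267.3) + 2·(+0.0) + 2·(-143.8) = -822.2
Reactants: 6·(+0.0) + 2·(+0.0) + 2·(-261.9) = -523.8
ΔH° = (-822.2) − (-523.8) = -298.4 kcal/mol

ΔH° = -298.4 kcal/mol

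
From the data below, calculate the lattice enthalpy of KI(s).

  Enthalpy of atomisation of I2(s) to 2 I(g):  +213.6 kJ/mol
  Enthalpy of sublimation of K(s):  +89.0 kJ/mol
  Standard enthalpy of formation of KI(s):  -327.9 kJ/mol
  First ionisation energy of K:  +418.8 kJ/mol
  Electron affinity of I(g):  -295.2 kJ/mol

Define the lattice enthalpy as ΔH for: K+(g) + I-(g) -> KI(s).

ΔHf° = 1·ΔHsub + 1·(ΣIE) + 1/2·D(I2) + 1·EA + U
-327.9 = 1·(+89.0) + 1·(+418.8) + 1/2·(+213.6) + 1·(-295.2) + U
U = -327.9 − (+319.4) = -647.3 kJ/mol

U = -647.3 kJ/mol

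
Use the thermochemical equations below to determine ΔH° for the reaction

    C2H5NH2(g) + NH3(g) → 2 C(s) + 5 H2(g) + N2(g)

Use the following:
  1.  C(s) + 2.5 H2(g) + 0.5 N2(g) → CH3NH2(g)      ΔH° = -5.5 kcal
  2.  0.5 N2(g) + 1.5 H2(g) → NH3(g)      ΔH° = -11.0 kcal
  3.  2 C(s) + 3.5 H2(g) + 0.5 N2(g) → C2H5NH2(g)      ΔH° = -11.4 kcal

eq. 1: not needed (CH3NH2(g) appears nowhere else).
eq. 2 reversed (NH3(g) must end up as a reactant): +11.0 kcal
eq. 3 reversed (C2H5NH2(g) must end up as a reactant): +11.4 kcal
Since enthalpy is a state function, ΔH° = (-1)·(-11.0) + (-1)·(-11.4) = 22.4 kcal

ΔH° = 22.4 kcal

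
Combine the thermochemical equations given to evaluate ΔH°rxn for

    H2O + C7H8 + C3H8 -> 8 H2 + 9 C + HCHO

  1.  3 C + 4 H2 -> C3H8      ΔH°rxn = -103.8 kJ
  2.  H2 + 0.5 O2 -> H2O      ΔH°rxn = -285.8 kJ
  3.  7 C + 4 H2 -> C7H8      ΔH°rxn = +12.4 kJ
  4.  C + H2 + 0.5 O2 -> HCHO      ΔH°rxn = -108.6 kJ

eq. 1 reversed (reverse to put C3H8 on the reactant side): +103.8 kJ
eq. 2 reversed (reverse to put H2O on the reactant side): +285.8 kJ
eq. 3 reversed (reverse to put C7H8 on the reactant side): -12.4 kJ
eq. 4 as written (HCHO already on the product side): -108.6 kJ
ΔH°rxn = (+103.8) + (+285.8) + (-12.4) + (-108.6) = 268.6 kJ

ΔH°rxn = 268.6 kJ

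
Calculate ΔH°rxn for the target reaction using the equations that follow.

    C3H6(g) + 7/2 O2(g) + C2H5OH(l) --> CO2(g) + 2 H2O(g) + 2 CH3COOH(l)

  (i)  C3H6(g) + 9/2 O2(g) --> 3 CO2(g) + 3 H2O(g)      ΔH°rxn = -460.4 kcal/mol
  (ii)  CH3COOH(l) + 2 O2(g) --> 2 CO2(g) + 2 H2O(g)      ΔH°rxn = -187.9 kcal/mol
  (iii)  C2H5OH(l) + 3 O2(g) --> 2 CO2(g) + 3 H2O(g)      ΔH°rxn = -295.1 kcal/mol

ΔH°rxn = -379.7 kcal/mol

(i) as written (C3H6(g) already on the reactant side): -460.4 kcal/mol
(ii) reversed and × 2 (CH3COOH(l) must end up as a product; ×2 to match 2 CH3COOH(l) in the target): (-2)·(-187.9) = +375.8 kcal/mol
(iii) as written (C2H5OH(l) already on the reactant side): -295.1 kcal/mol
ΔH°rxn = (-460.4) + (+375.8) + (-295.1) = -379.7 kcal/mol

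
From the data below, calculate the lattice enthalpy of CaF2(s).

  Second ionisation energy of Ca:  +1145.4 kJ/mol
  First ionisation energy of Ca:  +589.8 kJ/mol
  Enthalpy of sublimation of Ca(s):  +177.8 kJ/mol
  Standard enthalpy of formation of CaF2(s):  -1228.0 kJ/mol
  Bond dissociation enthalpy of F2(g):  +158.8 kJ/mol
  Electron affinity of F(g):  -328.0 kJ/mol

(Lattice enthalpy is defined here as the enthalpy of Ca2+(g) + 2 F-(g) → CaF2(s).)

ΔHf° = 1·ΔHsub + 1·(ΣIE) + 1·D(F2) + 2·EA + U
-1228.0 = 1·(+177.8) + 1·(+1735.2) + 1·(+158.8) + 2·(-328.0) + U
U = -1228.0 − (+1415.8) = -2643.8 kJ/mol

U = -2643.8 kJ/mol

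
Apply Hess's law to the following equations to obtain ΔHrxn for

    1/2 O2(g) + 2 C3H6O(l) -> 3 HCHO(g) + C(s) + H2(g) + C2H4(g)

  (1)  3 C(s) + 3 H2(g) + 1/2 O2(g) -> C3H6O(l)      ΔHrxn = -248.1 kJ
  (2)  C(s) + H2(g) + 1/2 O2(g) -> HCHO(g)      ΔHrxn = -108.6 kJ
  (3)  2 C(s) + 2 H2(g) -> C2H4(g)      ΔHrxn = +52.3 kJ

(1) reversed and × 2 (C3H6O(l) must end up as a reactant; scale by 2 for the 2 C3H6O(l)): (-2)·(-248.1) = +496.2 kJ
(2) × 3 (scale by 3 for the 3 HCHO(g)): (3)·(-108.6) = -325.8 kJ
(3) as written (C2H4(g) already on the product side): +52.3 kJ
Summing the manipulated equations, ΔHrxn = (-2)·(-248.1) + (3)·(-108.6) + (1)·(+52.3) = 222.7 kJ

ΔHrxn = 222.7 kJ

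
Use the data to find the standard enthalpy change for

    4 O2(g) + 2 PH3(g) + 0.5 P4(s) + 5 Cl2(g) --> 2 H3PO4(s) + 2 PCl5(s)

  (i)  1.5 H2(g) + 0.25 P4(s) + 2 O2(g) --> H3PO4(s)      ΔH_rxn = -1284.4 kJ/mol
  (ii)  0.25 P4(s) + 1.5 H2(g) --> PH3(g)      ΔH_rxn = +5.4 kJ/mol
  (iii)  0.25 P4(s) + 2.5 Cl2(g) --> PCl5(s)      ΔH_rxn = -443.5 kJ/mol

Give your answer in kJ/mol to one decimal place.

ΔH_rxn = -3466.6 kJ/mol

(i) × 2 (scale by 2 for the 2 H3PO4(s)): (2)·(-1284.4) = -2568.8 kJ/mol
(ii) reversed and × 2 (PH3(g) must end up as a reactant; ×2 to match 2 PH3(g) in the target): (-2)·(+5.4) = -10.8 kJ/mol
(iii) × 2 (×2 to match 2 PCl5(s) in the target): (2)·(-443.5) = -887.0 kJ/mol
By Hess's law, ΔH_rxn = (2)·(-1284.4) + (-2)·(+5.4) + (2)·(-443.5) = -3466.6 kJ/mol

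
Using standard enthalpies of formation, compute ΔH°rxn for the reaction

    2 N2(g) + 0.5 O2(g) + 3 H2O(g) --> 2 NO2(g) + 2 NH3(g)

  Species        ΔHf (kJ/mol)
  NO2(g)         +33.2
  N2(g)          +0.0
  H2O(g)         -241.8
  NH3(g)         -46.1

ΔH°rxn = 699.6 kJ/mol

Products: 2·(+33.2) + 2·(-46.1) = -25.8
Reactants: 2·(+0.0) + 1/2·(+0.0) + 3·(-241.8) = -725.4
ΔH°rxn = (-25.8) − (-725.4) = 699.6 kJ/mol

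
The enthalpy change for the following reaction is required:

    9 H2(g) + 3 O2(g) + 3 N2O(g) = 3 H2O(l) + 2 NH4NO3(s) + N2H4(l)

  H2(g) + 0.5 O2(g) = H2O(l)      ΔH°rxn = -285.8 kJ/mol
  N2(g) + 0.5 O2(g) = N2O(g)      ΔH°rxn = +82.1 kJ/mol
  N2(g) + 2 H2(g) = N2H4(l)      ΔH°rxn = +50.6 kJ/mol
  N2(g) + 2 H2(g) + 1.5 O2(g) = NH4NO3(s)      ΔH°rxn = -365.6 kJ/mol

ΔH°rxn = -1784.3 kJ/mol

equation 1 × 3: (3)·(-285.8) = -857.4 kJ/mol
equation 2 reversed and × 3: (-3)·(+82.1) = -246.3 kJ/mol
equation 3 as written: +50.6 kJ/mol
equation 4 × 2: (2)·(-365.6) = -731.2 kJ/mol
Summing the manipulated equations, ΔH°rxn = (3)·(-285.8) + (-3)·(+82.1) + (1)·(+50.6) + (2)·(-365.6) = -1784.3 kJ/mol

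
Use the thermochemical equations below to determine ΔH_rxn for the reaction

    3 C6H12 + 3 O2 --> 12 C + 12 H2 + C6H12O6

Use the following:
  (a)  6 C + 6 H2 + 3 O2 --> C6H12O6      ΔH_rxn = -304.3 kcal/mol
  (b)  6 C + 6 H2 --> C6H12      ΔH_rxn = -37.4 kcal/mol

(a) as written: -304.3 kcal/mol
(b) reversed and × 3: (-3)·(-37.4) = +112.2 kcal/mol
Since enthalpy is a state function, ΔH_rxn = (-304.3) + (+112.2) = -192.1 kcal/mol

ΔH_rxn = -192.1 kcal/mol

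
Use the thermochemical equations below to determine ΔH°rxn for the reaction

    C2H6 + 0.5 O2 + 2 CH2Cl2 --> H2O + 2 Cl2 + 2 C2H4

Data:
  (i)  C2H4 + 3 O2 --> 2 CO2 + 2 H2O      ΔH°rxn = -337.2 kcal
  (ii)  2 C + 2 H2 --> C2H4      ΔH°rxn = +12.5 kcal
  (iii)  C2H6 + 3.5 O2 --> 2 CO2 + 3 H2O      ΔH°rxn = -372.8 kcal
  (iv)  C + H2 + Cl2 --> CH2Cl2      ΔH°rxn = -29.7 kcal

(i) reversed: +337.2 kcal
(ii) as written: +12.5 kcal
(iii) as written (C2H6 already on the reactant side): -372.8 kcal
(iv) reversed and × 2 (CH2Cl2 must end up as a reactant; scale by 2 for the 2 CH2Cl2): (-2)·(-29.7) = +59.4 kcal
ΔH°rxn = (+337.2) + (+12.5) + (-372.8) + (+59.4) = 36.3 kcal

ΔH°rxn = 36.3 kcal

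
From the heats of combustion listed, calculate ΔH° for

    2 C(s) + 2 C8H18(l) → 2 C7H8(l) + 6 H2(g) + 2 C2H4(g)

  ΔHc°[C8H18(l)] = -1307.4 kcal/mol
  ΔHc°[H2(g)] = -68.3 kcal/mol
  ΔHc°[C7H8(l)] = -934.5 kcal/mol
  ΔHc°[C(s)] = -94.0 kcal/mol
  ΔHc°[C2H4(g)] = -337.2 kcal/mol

Using ΔH = Σ nΔHc°(reactants) − Σ nΔHc°(products):
= [2·(-94.0) + 2·(-1307.4)] − [2·(-934.5) + 6·(-68.3) + 2·(-337.2)]
= 150.4 kcal/mol

ΔH° = 150.4 kcal/mol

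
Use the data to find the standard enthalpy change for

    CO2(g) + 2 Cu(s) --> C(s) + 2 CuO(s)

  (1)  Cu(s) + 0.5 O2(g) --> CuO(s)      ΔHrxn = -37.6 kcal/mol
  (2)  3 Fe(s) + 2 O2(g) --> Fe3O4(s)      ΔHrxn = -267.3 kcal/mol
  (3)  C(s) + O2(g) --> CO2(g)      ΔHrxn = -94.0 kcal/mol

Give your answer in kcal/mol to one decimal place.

ΔHrxn = 18.8 kcal/mol

(1) × 2: (2)·(-37.6) = -75.2 kcal/mol
(2): not needed.
(3) reversed: +94.0 kcal/mol
Combining the equations, ΔHrxn = (2)·(-37.6) + (-1)·(-94.0) = 18.8 kcal/mol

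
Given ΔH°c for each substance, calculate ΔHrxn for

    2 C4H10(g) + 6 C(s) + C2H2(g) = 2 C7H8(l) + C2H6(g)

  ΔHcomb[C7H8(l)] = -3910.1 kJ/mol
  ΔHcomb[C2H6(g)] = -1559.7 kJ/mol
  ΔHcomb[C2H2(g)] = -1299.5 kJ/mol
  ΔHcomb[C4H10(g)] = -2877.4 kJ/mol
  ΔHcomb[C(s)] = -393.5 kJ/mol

With combustion enthalpies, reactants minus products:
= [2·(-2877.4) + 6·(-393.5) + 1·(-1299.5)] − [2·(-3910.1) + 1·(-1559.7)]
= -35.4 kJ/mol

ΔHrxn = -35.4 kJ/mol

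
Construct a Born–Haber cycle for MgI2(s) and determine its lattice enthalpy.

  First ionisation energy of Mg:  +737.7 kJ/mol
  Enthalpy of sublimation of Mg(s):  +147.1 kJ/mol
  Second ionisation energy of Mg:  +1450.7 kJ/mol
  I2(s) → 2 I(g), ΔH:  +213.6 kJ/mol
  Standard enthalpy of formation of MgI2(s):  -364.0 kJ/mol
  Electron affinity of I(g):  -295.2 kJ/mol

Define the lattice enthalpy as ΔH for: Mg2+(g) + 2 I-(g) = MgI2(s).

ΔHf° = 1·ΔHsub + 1·(ΣIE) + 1·D(I2) + 2·EA + U
-364.0 = 1·(+147.1) + 1·(+2188.4) + 1·(+213.6) + 2·(-295.2) + U
U = -364.0 − (+1958.7) = -2322.7 kJ/mol

U = -2322.7 kJ/mol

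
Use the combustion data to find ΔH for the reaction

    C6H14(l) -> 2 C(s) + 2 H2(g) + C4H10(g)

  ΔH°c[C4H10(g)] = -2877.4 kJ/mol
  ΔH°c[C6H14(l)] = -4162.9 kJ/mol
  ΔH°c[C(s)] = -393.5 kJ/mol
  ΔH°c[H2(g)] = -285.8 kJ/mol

Using ΔH = Σ nΔHc°(reactants) − Σ nΔHc°(products):
= [1·(-4162.9)] − [2·(-393.5) + 2·(-285.8) + 1·(-2877.4)]
= 73.1 kJ/mol

ΔH = 73.1 kJ/mol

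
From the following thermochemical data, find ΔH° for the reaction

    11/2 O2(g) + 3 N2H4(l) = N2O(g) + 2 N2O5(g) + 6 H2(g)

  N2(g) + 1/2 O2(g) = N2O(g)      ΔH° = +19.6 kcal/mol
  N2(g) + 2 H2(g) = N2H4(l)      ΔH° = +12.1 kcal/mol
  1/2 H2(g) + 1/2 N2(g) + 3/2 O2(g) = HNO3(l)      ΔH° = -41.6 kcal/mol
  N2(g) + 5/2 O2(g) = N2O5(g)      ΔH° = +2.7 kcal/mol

ΔH° = -11.3 kcal/mol

equation 1 as written: +19.6 kcal/mol
equation 2 reversed and × 3: (-3)·(+12.1) = -36.3 kcal/mol
equation 3: not needed.
equation 4 × 2: (2)·(+2.7) = +5.4 kcal/mol
By Hess's law, ΔH° = (+19.6) + (-36.3) + (+5.4) = -11.3 kcal/mol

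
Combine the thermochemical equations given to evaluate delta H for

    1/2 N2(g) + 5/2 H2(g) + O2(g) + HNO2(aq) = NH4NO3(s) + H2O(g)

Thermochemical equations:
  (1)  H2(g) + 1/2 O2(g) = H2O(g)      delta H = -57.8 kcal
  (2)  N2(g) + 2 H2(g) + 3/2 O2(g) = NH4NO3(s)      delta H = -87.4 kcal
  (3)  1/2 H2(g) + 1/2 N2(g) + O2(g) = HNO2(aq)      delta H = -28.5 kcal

delta H = -116.7 kcal

(1) as written: -57.8 kcal
(2) as written: -87.4 kcal
(3) reversed: +28.5 kcal
delta H = (-57.8) + (-87.4) + (+28.5) = -116.7 kcal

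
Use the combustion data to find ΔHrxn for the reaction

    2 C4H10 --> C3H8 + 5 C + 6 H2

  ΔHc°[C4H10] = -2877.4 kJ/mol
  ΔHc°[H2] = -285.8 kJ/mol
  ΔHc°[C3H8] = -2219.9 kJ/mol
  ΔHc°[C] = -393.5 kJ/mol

Using ΔH = Σ nΔHc°(reactants) − Σ nΔHc°(products):
= [2·(-2877.4)] − [1·(-2219.9) + 5·(-393.5) + 6·(-285.8)]
= 147.4 kJ/mol

ΔHrxn = 147.4 kJ/mol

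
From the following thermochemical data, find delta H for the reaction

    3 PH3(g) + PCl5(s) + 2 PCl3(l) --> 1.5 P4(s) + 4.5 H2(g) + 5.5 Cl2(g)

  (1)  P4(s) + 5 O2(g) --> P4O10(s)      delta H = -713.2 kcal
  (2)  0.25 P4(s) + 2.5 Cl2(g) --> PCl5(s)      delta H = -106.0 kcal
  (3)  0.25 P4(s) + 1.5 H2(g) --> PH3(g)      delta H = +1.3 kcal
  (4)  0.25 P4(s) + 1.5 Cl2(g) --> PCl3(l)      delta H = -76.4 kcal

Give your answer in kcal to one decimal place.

(1): not needed.
(2) reversed: +106.0 kcal
(3) reversed and × 3: (-3)·(+1.3) = -3.9 kcal
(4) reversed and × 2: (-2)·(-76.4) = +152.8 kcal
Since enthalpy is a state function, delta H = (+106.0) + (-3.9) + (+152.8) = 254.9 kcal

delta H = 254.9 kcal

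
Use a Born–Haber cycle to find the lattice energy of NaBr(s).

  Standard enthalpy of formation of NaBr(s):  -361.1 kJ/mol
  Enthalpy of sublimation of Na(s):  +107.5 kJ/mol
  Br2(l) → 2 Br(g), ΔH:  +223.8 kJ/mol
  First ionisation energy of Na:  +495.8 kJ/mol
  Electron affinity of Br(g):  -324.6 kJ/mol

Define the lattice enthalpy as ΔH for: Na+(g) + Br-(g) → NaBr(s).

U = -751.7 kJ/mol

ΔHf° = 1·ΔHsub + 1·(ΣIE) + 1/2·D(Br2) + 1·EA + U
-361.1 = 1·(+107.5) + 1·(+495.8) + 1/2·(+223.8) + 1·(-324.6) + U
U = -361.1 − (+390.6) = -751.7 kJ/mol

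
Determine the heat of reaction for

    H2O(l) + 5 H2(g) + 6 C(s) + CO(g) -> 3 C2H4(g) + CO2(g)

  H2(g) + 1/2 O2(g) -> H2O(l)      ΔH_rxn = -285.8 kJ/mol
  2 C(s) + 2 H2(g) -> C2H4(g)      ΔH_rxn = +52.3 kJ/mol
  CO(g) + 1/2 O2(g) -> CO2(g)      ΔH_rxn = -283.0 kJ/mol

equation 1 reversed: +285.8 kJ/mol
equation 2 × 3: (3)·(+52.3) = +156.9 kJ/mol
equation 3 as written: -283.0 kJ/mol
By Hess's law, ΔH_rxn = (+285.8) + (+156.9) + (-283.0) = 159.7 kJ/mol

ΔH_rxn = 159.7 kJ/mol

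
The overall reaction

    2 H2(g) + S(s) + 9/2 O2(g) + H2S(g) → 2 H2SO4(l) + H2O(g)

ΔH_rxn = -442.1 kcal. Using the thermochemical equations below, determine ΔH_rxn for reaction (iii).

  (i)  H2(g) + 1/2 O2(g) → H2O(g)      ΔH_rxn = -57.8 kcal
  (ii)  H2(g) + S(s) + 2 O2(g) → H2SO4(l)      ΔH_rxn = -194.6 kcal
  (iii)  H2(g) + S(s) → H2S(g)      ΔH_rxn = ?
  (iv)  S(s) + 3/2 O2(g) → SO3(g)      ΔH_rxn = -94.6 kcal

ΔH_rxn = -4.9 kcal

(i) as written: -57.8 kcal
(ii) × 2: (2)·(-194.6) = -389.2 kcal
(iii) reversed: contributes −x
(iv): not needed.
-442.1 = (-57.8) + (-389.2) − x
x = (-442.1 − (-447.0)) / (-1) = -4.9 kcal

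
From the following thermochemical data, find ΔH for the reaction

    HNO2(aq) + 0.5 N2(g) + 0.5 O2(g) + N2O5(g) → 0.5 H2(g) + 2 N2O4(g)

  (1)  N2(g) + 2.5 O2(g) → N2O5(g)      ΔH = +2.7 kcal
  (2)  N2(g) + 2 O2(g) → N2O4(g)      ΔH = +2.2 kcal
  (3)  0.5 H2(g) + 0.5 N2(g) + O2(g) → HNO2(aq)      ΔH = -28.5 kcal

(1) reversed (reverse to put N2O5(g) on the reactant side): -2.7 kcal
(2) × 2 (×2 to match 2 N2O4(g) in the target): (2)·(+2.2) = +4.4 kcal
(3) reversed (reverse to put HNO2(aq) on the reactant side): +28.5 kcal
ΔH = (-1)·(+2.7) + (2)·(+2.2) + (-1)·(-28.5) = 30.2 kcal

ΔH = 30.2 kcal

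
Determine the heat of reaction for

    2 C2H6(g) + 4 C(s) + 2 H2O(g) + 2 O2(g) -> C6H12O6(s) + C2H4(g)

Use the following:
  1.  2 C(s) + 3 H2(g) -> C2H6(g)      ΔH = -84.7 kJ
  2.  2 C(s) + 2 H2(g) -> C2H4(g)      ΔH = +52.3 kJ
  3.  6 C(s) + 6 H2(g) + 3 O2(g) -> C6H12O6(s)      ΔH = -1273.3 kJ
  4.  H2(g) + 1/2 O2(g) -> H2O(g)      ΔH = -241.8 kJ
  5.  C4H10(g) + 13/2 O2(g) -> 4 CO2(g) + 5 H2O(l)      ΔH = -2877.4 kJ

ΔH = -568.0 kJ

eq. 1 reversed and × 2 (C2H6(g) must end up as a reactant; scale by 2 for the 2 C2H6(g)): (-2)·(-84.7) = +169.4 kJ
eq. 2 as written (C2H4(g) already on the product side): +52.3 kJ
eq. 3 as written (C6H12O6(s) already on the product side): -1273.3 kJ
eq. 4 reversed and × 2 (reverse to put H2O(g) on the reactant side; ×2 to match 2 H2O(g) in the target): (-2)·(-241.8) = +483.6 kJ
eq. 5: not needed (C4H10(g) appears nowhere else).
ΔH = (+169.4) + (+52.3) + (-1273.3) + (+483.6) = -568.0 kJ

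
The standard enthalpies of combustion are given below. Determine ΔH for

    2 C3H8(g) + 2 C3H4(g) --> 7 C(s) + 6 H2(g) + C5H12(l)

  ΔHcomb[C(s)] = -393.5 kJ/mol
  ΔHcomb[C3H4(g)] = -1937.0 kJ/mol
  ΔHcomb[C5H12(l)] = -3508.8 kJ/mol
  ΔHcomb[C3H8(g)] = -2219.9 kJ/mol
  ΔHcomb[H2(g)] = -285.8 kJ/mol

Using ΔH = Σ nΔHc°(reactants) − Σ nΔHc°(products):
= [2·(-2219.9) + 2·(-1937.0)] − [7·(-393.5) + 6·(-285.8) + 1·(-3508.8)]
= -335.7 kJ/mol

ΔH = -335.7 kJ/mol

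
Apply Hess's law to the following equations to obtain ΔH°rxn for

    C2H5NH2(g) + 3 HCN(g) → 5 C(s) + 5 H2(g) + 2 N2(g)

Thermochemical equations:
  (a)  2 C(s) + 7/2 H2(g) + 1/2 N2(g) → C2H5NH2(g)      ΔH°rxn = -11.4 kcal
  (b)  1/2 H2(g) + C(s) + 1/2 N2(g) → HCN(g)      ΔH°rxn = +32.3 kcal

(a) reversed: +11.4 kcal
(b) reversed and × 3: (-3)·(+32.3) = -96.9 kcal
Summing the manipulated equations, ΔH°rxn = (+11.4) + (-96.9) = -85.5 kcal

ΔH°rxn = -85.5 kcal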